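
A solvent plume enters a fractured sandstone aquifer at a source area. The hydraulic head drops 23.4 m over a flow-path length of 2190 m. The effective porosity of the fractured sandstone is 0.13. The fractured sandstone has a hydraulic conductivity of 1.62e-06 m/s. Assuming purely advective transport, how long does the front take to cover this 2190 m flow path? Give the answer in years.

Convert K: 1.62e-06 m/s × 86400 = 0.1400 m/day.
Hydraulic gradient i = Δh / L = 23.4 / 2190 = 0.01068.
Darcy flux q = K · i = 0.1400 × 0.01068 = 0.001496 m/day.
Seepage velocity v = q / n_e = 0.001496 / 0.13 = 0.01150 m/day.
Travel time t = L / v = 2190 / 0.01150 = 1.904e+05 days = 521.2 years.

521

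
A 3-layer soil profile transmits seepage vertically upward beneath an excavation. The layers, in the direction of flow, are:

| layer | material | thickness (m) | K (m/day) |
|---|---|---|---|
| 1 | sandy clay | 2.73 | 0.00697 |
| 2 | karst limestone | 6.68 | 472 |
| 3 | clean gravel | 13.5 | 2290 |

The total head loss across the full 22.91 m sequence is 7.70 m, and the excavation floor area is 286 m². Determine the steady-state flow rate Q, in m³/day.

5.62

Flow is perpendicular to layering, so the layers act in series and the equivalent K is the thickness-weighted harmonic mean.
Total thickness L = 2.73 + 6.68 + 13.5 = 22.91 m.
Σ(b_i/K_i) = 2.73/0.00697 + 6.68/472 + 13.5/2290 = 391.7 d.
K_eq = L / Σ(b_i/K_i) = 22.91 / 391.7 = 0.05849 m/day.
Q = K_eq · A · (Δh/L) = 0.05849 × 286 × (7.70/22.91) = 5.622 m³/day.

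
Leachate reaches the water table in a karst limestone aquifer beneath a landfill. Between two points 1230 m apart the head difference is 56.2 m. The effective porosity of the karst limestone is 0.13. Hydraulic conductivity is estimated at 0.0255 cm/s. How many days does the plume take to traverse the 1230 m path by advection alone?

Convert K: 0.0255 cm/s × 864 = 22.03 m/day.
Hydraulic gradient i = Δh / L = 56.2 / 1230 = 0.04569.
Darcy flux q = K · i = 22.03 × 0.04569 = 1.007 m/day.
Seepage velocity v = q / n_e = 1.007 / 0.13 = 7.744 m/day.
Travel time t = L / v = 1230 / 7.744 = 158.8 days.

159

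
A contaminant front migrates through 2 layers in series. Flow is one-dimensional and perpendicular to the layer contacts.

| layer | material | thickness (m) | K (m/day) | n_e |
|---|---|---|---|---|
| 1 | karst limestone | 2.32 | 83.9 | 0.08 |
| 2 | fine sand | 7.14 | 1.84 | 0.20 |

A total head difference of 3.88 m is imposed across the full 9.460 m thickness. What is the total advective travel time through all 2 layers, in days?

With flow normal to the layers, continuity requires the same specific discharge q through every layer.
Σ(b_i/K_i) = 2.32/83.9 + 7.14/1.84 = 3.908 d.
q = Δh / Σ(b_i/K_i) = 3.88 / 3.908 = 0.9928 m/day.
In each layer the seepage velocity is v_i = q/n_i, so the layer transit time is t_i = b_i·n_i / q:
  layer 1 (karst limestone): t_1 = 2.32 × 0.08 / 0.9928 = 0.1869 d
  layer 2 (fine sand): t_2 = 7.14 × 0.20 / 0.9928 = 1.438 d
Total t = Σ t_i = 1.625 days.

1.63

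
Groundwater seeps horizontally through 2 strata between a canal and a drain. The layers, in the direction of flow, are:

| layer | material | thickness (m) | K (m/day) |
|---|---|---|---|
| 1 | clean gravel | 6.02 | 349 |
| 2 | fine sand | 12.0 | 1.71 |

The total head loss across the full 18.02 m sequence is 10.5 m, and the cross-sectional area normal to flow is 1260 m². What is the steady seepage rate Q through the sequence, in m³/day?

Flow is perpendicular to layering, so the layers act in series and the equivalent K is the thickness-weighted harmonic mean.
Total thickness L = 6.02 + 12.0 = 18.02 m.
Σ(b_i/K_i) = 6.02/349 + 12.0/1.71 = 7.035 d.
K_eq = L / Σ(b_i/K_i) = 18.02 / 7.035 = 2.562 m/day.
Q = K_eq · A · (Δh/L) = 2.562 × 1260 × (10.5/18.02) = 1881 m³/day.

1880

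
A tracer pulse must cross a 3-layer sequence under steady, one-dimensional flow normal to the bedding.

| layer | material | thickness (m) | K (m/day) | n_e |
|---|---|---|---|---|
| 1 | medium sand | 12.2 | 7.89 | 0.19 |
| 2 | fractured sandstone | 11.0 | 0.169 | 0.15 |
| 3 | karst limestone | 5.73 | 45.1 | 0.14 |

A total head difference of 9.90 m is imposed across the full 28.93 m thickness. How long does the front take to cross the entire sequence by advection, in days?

32.2

With flow normal to the layers, continuity requires the same specific discharge q through every layer.
Σ(b_i/K_i) = 12.2/7.89 + 11.0/0.169 + 5.73/45.1 = 66.76 d.
q = Δh / Σ(b_i/K_i) = 9.90 / 66.76 = 0.1483 m/day.
In each layer the seepage velocity is v_i = q/n_i, so the layer transit time is t_i = b_i·n_i / q:
  layer 1 (medium sand): t_1 = 12.2 × 0.19 / 0.1483 = 15.63 d
  layer 2 (fractured sandstone): t_2 = 11.0 × 0.15 / 0.1483 = 11.13 d
  layer 3 (karst limestone): t_3 = 5.73 × 0.14 / 0.1483 = 5.410 d
Total t = Σ t_i = 32.17 days.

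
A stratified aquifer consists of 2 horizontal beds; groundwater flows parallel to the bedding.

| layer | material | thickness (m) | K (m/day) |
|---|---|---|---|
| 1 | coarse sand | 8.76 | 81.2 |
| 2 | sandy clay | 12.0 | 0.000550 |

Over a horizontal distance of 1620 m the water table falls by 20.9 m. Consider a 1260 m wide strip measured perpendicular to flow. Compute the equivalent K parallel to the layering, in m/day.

34.3

Flow is parallel to layering, so each bed carries its own Darcy discharge and the transmissivities add.
Σ(K_i·b_i) = 81.2×8.76 + 0.000550×12.0 = 711.3 m²/day.
Total thickness b = 20.76 m, so K_eq = Σ(K_i·b_i)/b = 34.26 m/day.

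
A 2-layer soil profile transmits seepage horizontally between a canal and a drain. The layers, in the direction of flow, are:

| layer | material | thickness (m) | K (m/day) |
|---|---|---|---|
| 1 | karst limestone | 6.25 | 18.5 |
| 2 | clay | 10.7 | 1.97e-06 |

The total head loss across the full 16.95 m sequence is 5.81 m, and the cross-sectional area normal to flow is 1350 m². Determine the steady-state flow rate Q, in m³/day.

0.00144

Flow is perpendicular to layering, so the layers act in series and the equivalent K is the thickness-weighted harmonic mean.
Total thickness L = 6.25 + 10.7 = 16.95 m.
Σ(b_i/K_i) = 6.25/18.5 + 10.7/1.97e-06 = 5.431e+06 d.
K_eq = L / Σ(b_i/K_i) = 16.95 / 5.431e+06 = 3.121e-06 m/day.
Q = K_eq · A · (Δh/L) = 3.121e-06 × 1350 × (5.81/16.95) = 0.001444 m³/day.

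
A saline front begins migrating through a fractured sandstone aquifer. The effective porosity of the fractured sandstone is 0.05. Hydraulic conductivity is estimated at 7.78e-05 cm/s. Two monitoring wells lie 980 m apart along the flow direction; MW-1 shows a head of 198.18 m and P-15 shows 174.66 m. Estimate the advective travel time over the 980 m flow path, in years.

83.2

Convert K: 7.78e-05 cm/s × 864 = 0.06722 m/day.
Hydraulic gradient i = (198.18 − 174.66) / 980 = 23.52 / 980 = 0.02400.
Darcy flux q = K · i = 0.06722 × 0.02400 = 0.001613 m/day.
Seepage velocity v = q / n_e = 0.001613 / 0.05 = 0.03227 m/day.
Travel time t = L / v = 980 / 0.03227 = 30373 days = 83.16 years.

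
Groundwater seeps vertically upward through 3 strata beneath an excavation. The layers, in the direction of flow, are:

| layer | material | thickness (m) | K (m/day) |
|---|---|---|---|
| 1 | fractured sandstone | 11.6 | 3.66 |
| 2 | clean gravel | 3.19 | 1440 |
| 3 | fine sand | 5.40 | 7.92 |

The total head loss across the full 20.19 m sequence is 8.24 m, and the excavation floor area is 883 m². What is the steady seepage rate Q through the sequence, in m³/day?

Flow is perpendicular to layering, so the layers act in series and the equivalent K is the thickness-weighted harmonic mean.
Total thickness L = 11.6 + 3.19 + 5.40 = 20.19 m.
Σ(b_i/K_i) = 11.6/3.66 + 3.19/1440 + 5.40/7.92 = 3.853 d.
K_eq = L / Σ(b_i/K_i) = 20.19 / 3.853 = 5.239 m/day.
Q = K_eq · A · (Δh/L) = 5.239 × 883 × (8.24/20.19) = 1888 m³/day.

1890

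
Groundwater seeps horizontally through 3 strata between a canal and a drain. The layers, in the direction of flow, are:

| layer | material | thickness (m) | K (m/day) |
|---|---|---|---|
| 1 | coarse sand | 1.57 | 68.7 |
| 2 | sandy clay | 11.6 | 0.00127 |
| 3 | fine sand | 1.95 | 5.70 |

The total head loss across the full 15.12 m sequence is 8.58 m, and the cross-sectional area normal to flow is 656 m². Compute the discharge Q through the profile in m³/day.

0.616

Flow is perpendicular to layering, so the layers act in series and the equivalent K is the thickness-weighted harmonic mean.
Total thickness L = 1.57 + 11.6 + 1.95 = 15.12 m.
Σ(b_i/K_i) = 1.57/68.7 + 11.6/0.00127 + 1.95/5.70 = 9134 d.
K_eq = L / Σ(b_i/K_i) = 15.12 / 9134 = 0.001655 m/day.
Q = K_eq · A · (Δh/L) = 0.001655 × 656 × (8.58/15.12) = 0.6162 m³/day.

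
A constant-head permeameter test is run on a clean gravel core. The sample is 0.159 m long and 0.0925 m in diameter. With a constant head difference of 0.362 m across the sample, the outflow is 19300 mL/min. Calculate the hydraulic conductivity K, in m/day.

1820

Cross-sectional area A = π·(d/2)² = π × (0.0925/2)² = 0.006720 m².
Convert discharge: 19300 mL/min = 0.0003217 m³/s.
Darcy's law rearranged: K = Q·L / (A·Δh) = 0.0003217 × 0.159 / (0.006720 × 0.362) = 0.02102 m/s = 1816 m/day.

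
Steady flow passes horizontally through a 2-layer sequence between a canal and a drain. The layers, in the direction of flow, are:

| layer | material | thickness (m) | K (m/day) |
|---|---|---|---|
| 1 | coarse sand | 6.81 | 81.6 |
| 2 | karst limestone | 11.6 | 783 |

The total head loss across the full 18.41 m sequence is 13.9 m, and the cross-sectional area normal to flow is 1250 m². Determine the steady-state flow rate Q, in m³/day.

Flow is perpendicular to layering, so the layers act in series and the equivalent K is the thickness-weighted harmonic mean.
Total thickness L = 6.81 + 11.6 = 18.41 m.
Σ(b_i/K_i) = 6.81/81.6 + 11.6/783 = 0.09827 d.
K_eq = L / Σ(b_i/K_i) = 18.41 / 0.09827 = 187.3 m/day.
Q = K_eq · A · (Δh/L) = 187.3 × 1250 × (13.9/18.41) = 1.768e+05 m³/day.

177000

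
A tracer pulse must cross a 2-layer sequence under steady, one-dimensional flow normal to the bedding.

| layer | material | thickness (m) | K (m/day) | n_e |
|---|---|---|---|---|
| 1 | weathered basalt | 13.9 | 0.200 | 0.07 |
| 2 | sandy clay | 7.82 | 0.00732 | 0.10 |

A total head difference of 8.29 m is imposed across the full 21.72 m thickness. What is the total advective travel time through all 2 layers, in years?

With flow normal to the layers, continuity requires the same specific discharge q through every layer.
Σ(b_i/K_i) = 13.9/0.200 + 7.82/0.00732 = 1138 d.
q = Δh / Σ(b_i/K_i) = 8.29 / 1138 = 0.007286 m/day.
In each layer the seepage velocity is v_i = q/n_i, so the layer transit time is t_i = b_i·n_i / q:
  layer 1 (weathered basalt): t_1 = 13.9 × 0.07 / 0.007286 = 133.5 d
  layer 2 (sandy clay): t_2 = 7.82 × 0.10 / 0.007286 = 107.3 d
Total t = Σ t_i = 240.9 days = 0.6595 years.

0.659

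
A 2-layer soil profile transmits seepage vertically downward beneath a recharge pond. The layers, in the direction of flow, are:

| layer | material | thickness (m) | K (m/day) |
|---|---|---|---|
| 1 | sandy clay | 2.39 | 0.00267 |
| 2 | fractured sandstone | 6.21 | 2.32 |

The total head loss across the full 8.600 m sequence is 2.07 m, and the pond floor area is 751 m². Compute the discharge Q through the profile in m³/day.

1.73

Flow is perpendicular to layering, so the layers act in series and the equivalent K is the thickness-weighted harmonic mean.
Total thickness L = 2.39 + 6.21 = 8.600 m.
Σ(b_i/K_i) = 2.39/0.00267 + 6.21/2.32 = 897.8 d.
K_eq = L / Σ(b_i/K_i) = 8.600 / 897.8 = 0.009579 m/day.
Q = K_eq · A · (Δh/L) = 0.009579 × 751 × (2.07/8.600) = 1.732 m³/day.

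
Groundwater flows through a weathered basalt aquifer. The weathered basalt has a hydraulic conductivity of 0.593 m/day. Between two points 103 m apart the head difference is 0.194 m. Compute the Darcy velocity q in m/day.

0.00112

Hydraulic gradient i = Δh / L = 0.194 / 103 = 0.001883.
Specific discharge q = K · i = 0.5930 × 0.001883 = 0.001117 m/day.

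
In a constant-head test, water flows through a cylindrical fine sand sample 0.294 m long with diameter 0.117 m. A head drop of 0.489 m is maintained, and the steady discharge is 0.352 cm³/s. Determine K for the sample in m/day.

Cross-sectional area A = π·(d/2)² = π × (0.117/2)² = 0.01075 m².
Convert discharge: 0.352 cm³/s = 3.520e-07 m³/s.
Darcy's law rearranged: K = Q·L / (A·Δh) = 3.520e-07 × 0.294 / (0.01075 × 0.489) = 1.968e-05 m/s = 1.701 m/day.

1.70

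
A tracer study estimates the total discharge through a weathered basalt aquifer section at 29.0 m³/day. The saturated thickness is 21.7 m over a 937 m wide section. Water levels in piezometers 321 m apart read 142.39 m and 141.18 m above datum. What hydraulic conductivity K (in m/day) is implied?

Cross-sectional area A = 937 × 21.7 = 20333 m².
Hydraulic gradient i = (142.39 − 141.18) / 321 = 1.21 / 321 = 0.003769.
From Q = K·A·i, K = Q / (A·i) = 29.0 / (20333 × 0.003769) = 0.3784 m/day.

0.378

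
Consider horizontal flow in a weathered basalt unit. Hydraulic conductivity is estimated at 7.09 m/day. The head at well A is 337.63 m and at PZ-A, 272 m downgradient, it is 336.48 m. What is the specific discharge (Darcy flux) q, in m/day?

Hydraulic gradient i = (337.63 − 336.48) / 272 = 1.15 / 272 = 0.004228.
Specific discharge q = K · i = 7.090 × 0.004228 = 0.02998 m/day.

0.0300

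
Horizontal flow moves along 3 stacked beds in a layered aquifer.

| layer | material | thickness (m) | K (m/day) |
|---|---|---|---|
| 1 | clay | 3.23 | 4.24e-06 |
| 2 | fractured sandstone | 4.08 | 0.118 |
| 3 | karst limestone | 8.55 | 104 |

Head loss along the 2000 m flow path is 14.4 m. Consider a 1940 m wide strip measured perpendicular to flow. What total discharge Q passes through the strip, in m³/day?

Flow is parallel to layering, so each bed carries its own Darcy discharge and the transmissivities add.
Σ(K_i·b_i) = 4.24e-06×3.23 + 0.118×4.08 + 104×8.55 = 889.7 m²/day.
Hydraulic gradient i = Δh / L = 14.4 / 2000 = 0.007200.
Q = Σ(K_i·b_i) · W · i = 889.7 × 1940 × 0.007200 = 12427 m³/day.

12400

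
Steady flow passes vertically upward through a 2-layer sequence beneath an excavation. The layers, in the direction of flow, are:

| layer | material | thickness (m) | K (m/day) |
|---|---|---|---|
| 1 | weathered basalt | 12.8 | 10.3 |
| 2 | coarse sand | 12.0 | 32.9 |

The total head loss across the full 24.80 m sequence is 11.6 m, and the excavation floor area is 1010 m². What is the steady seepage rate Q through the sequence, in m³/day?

7290

Flow is perpendicular to layering, so the layers act in series and the equivalent K is the thickness-weighted harmonic mean.
Total thickness L = 12.8 + 12.0 = 24.80 m.
Σ(b_i/K_i) = 12.8/10.3 + 12.0/32.9 = 1.607 d.
K_eq = L / Σ(b_i/K_i) = 24.80 / 1.607 = 15.43 m/day.
Q = K_eq · A · (Δh/L) = 15.43 × 1010 × (11.6/24.80) = 7289 m³/day.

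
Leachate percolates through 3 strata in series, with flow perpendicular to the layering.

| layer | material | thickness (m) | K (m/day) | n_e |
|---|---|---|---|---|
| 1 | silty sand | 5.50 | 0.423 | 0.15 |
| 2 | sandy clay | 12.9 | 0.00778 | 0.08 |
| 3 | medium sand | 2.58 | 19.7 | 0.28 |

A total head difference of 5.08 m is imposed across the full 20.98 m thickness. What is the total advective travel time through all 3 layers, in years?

With flow normal to the layers, continuity requires the same specific discharge q through every layer.
Σ(b_i/K_i) = 5.50/0.423 + 12.9/0.00778 + 2.58/19.7 = 1671 d.
q = Δh / Σ(b_i/K_i) = 5.08 / 1671 = 0.003040 m/day.
In each layer the seepage velocity is v_i = q/n_i, so the layer transit time is t_i = b_i·n_i / q:
  layer 1 (silty sand): t_1 = 5.50 × 0.15 / 0.003040 = 271.4 d
  layer 2 (sandy clay): t_2 = 12.9 × 0.08 / 0.003040 = 339.5 d
  layer 3 (medium sand): t_3 = 2.58 × 0.28 / 0.003040 = 237.7 d
Total t = Σ t_i = 848.6 days = 2.323 years.

2.32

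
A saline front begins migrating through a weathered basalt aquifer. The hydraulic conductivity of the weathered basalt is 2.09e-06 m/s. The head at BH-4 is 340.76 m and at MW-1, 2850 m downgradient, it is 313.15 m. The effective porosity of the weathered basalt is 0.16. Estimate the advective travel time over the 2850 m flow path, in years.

Convert K: 2.09e-06 m/s × 86400 = 0.1806 m/day.
Hydraulic gradient i = (340.76 − 313.15) / 2850 = 27.61 / 2850 = 0.009688.
Darcy flux q = K · i = 0.1806 × 0.009688 = 0.001749 m/day.
Seepage velocity v = q / n_e = 0.001749 / 0.16 = 0.01093 m/day.
Travel time t = L / v = 2850 / 0.01093 = 2.607e+05 days = 713.7 years.

714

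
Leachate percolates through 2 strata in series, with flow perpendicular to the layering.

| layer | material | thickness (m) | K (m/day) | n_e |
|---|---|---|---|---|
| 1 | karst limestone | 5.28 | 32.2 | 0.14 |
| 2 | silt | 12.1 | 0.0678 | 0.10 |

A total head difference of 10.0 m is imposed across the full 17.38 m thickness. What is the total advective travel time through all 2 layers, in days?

With flow normal to the layers, continuity requires the same specific discharge q through every layer.
Σ(b_i/K_i) = 5.28/32.2 + 12.1/0.0678 = 178.6 d.
q = Δh / Σ(b_i/K_i) = 10.0 / 178.6 = 0.05598 m/day.
In each layer the seepage velocity is v_i = q/n_i, so the layer transit time is t_i = b_i·n_i / q:
  layer 1 (karst limestone): t_1 = 5.28 × 0.14 / 0.05598 = 13.20 d
  layer 2 (silt): t_2 = 12.1 × 0.10 / 0.05598 = 21.61 d
Total t = Σ t_i = 34.82 days.

34.8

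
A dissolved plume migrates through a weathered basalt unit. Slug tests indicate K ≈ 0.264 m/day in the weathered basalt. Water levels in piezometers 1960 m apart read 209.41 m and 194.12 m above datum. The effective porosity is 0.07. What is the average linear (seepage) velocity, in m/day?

Hydraulic gradient i = (209.41 − 194.12) / 1960 = 15.29 / 1960 = 0.007801.
Darcy flux q = K · i = 0.2640 × 0.007801 = 0.002059 m/day.
Seepage velocity v = q / n_e = 0.002059 / 0.07 = 0.02942 m/day.

0.0294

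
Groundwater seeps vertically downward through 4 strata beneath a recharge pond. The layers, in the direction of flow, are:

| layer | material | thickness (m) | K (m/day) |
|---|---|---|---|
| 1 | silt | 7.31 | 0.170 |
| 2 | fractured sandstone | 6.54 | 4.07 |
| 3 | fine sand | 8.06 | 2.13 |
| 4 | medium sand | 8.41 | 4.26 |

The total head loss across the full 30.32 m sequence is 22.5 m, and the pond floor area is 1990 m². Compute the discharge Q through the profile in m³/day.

Flow is perpendicular to layering, so the layers act in series and the equivalent K is the thickness-weighted harmonic mean.
Total thickness L = 7.31 + 6.54 + 8.06 + 8.41 = 30.32 m.
Σ(b_i/K_i) = 7.31/0.170 + 6.54/4.07 + 8.06/2.13 + 8.41/4.26 = 50.37 d.
K_eq = L / Σ(b_i/K_i) = 30.32 / 50.37 = 0.6020 m/day.
Q = K_eq · A · (Δh/L) = 0.6020 × 1990 × (22.5/30.32) = 889.0 m³/day.

889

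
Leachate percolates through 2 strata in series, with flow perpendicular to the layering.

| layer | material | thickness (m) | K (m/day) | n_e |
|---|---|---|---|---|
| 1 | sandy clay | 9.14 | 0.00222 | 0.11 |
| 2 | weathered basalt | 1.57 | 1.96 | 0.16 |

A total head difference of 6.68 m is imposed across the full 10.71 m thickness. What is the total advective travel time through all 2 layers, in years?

With flow normal to the layers, continuity requires the same specific discharge q through every layer.
Σ(b_i/K_i) = 9.14/0.00222 + 1.57/1.96 = 4118 d.
q = Δh / Σ(b_i/K_i) = 6.68 / 4118 = 0.001622 m/day.
In each layer the seepage velocity is v_i = q/n_i, so the layer transit time is t_i = b_i·n_i / q:
  layer 1 (sandy clay): t_1 = 9.14 × 0.11 / 0.001622 = 619.8 d
  layer 2 (weathered basalt): t_2 = 1.57 × 0.16 / 0.001622 = 154.9 d
Total t = Σ t_i = 774.6 days = 2.121 years.

2.12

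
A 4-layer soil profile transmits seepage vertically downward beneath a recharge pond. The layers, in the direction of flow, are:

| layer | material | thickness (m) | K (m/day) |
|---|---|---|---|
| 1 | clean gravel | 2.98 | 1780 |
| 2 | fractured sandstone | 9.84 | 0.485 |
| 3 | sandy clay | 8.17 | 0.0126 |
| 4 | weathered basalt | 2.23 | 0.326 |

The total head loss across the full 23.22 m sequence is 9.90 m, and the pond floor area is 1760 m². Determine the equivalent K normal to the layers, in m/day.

Flow is perpendicular to layering, so the layers act in series and the equivalent K is the thickness-weighted harmonic mean.
Total thickness L = 2.98 + 9.84 + 8.17 + 2.23 = 23.22 m.
Σ(b_i/K_i) = 2.98/1780 + 9.84/0.485 + 8.17/0.0126 + 2.23/0.326 = 675.5 d.
K_eq = L / Σ(b_i/K_i) = 23.22 / 675.5 = 0.03437 m/day.

0.0344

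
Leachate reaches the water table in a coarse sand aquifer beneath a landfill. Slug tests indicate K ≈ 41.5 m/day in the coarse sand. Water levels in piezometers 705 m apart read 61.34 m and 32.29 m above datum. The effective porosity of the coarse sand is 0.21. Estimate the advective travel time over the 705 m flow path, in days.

Hydraulic gradient i = (61.34 − 32.29) / 705 = 29.05 / 705 = 0.04121.
Darcy flux q = K · i = 41.50 × 0.04121 = 1.710 m/day.
Seepage velocity v = q / n_e = 1.710 / 0.21 = 8.143 m/day.
Travel time t = L / v = 705 / 8.143 = 86.58 days.

86.6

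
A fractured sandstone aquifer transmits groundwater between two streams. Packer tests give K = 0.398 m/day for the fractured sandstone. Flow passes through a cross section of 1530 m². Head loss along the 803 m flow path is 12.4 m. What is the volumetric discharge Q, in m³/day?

Hydraulic gradient i = Δh / L = 12.4 / 803 = 0.01544.
Darcy's law: Q = K · A · i = 0.3980 × 1530 × 0.01544 = 9.403 m³/day.

9.40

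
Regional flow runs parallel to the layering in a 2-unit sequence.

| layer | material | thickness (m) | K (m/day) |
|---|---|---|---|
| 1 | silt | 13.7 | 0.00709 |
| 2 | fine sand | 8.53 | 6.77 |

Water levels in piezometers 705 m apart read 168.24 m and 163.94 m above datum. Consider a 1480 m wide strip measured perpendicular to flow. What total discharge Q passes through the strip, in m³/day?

Flow is parallel to layering, so each bed carries its own Darcy discharge and the transmissivities add.
Σ(K_i·b_i) = 0.00709×13.7 + 6.77×8.53 = 57.85 m²/day.
Hydraulic gradient i = (168.24 − 163.94) / 705 = 4.3 / 705 = 0.006099.
Q = Σ(K_i·b_i) · W · i = 57.85 × 1480 × 0.006099 = 522.2 m³/day.

522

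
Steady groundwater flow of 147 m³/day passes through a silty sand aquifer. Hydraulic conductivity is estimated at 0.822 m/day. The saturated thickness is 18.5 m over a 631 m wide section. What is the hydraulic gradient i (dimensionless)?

0.0153

Cross-sectional area A = 631 × 18.5 = 11674 m².
From Q = K·A·i, i = Q / (K·A) = 147 / (0.8220 × 11674) = 0.01532.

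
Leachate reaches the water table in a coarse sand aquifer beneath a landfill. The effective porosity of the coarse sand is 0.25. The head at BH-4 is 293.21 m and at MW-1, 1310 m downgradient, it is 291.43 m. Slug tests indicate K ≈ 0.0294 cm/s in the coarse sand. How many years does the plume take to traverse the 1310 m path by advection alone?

Convert K: 0.0294 cm/s × 864 = 25.40 m/day.
Hydraulic gradient i = (293.21 − 291.43) / 1310 = 1.78 / 1310 = 0.001359.
Darcy flux q = K · i = 25.40 × 0.001359 = 0.03452 m/day.
Seepage velocity v = q / n_e = 0.03452 / 0.25 = 0.1381 m/day.
Travel time t = L / v = 1310 / 0.1381 = 9489 days = 25.98 years.

26.0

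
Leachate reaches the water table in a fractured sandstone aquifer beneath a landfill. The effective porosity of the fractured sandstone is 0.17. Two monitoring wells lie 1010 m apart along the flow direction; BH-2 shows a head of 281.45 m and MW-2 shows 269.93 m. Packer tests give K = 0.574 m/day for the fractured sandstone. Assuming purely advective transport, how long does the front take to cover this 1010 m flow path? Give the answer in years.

71.8

Hydraulic gradient i = (281.45 − 269.93) / 1010 = 11.52 / 1010 = 0.01141.
Darcy flux q = K · i = 0.5740 × 0.01141 = 0.006547 m/day.
Seepage velocity v = q / n_e = 0.006547 / 0.17 = 0.03851 m/day.
Travel time t = L / v = 1010 / 0.03851 = 26226 days = 71.80 years.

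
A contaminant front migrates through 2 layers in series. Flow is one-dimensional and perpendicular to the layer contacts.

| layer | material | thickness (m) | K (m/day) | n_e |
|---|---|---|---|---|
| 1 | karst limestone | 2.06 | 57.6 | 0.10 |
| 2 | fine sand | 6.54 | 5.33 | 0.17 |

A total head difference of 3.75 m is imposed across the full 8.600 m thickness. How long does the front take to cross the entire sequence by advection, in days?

With flow normal to the layers, continuity requires the same specific discharge q through every layer.
Σ(b_i/K_i) = 2.06/57.6 + 6.54/5.33 = 1.263 d.
q = Δh / Σ(b_i/K_i) = 3.75 / 1.263 = 2.970 m/day.
In each layer the seepage velocity is v_i = q/n_i, so the layer transit time is t_i = b_i·n_i / q:
  layer 1 (karst limestone): t_1 = 2.06 × 0.10 / 2.970 = 0.06937 d
  layer 2 (fine sand): t_2 = 6.54 × 0.17 / 2.970 = 0.3744 d
Total t = Σ t_i = 0.4438 days.

0.444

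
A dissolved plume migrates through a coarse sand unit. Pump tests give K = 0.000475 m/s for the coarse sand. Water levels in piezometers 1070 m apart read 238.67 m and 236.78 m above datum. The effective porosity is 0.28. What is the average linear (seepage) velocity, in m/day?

0.259

Convert K: 0.000475 m/s × 86400 = 41.04 m/day.
Hydraulic gradient i = (238.67 − 236.78) / 1070 = 1.89 / 1070 = 0.001766.
Darcy flux q = K · i = 41.04 × 0.001766 = 0.07249 m/day.
Seepage velocity v = q / n_e = 0.07249 / 0.28 = 0.2589 m/day.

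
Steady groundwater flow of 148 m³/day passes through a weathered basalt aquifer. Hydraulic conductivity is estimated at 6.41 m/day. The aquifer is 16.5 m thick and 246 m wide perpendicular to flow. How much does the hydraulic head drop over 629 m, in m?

3.58

Cross-sectional area A = 246 × 16.5 = 4059 m².
From Q = K·A·i, i = Q / (K·A) = 148 / (6.410 × 4059) = 0.005688.
Head loss Δh = i · L = 0.005688 × 629 = 3.578 m.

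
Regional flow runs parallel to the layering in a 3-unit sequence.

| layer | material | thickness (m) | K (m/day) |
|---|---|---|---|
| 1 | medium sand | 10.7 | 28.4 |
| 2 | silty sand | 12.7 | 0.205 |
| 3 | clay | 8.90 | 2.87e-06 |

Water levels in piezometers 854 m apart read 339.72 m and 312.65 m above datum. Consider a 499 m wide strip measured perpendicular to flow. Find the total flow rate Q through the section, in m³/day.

4850

Flow is parallel to layering, so each bed carries its own Darcy discharge and the transmissivities add.
Σ(K_i·b_i) = 28.4×10.7 + 0.205×12.7 + 2.87e-06×8.90 = 306.5 m²/day.
Hydraulic gradient i = (339.72 − 312.65) / 854 = 27.07 / 854 = 0.03170.
Q = Σ(K_i·b_i) · W · i = 306.5 × 499 × 0.03170 = 4848 m³/day.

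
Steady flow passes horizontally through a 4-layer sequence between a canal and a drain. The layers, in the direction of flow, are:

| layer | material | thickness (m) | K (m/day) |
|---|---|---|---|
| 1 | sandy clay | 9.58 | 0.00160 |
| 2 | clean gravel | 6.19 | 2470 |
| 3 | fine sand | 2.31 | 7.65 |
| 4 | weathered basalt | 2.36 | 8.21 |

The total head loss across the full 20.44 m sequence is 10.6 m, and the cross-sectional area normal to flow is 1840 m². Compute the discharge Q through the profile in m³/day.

Flow is perpendicular to layering, so the layers act in series and the equivalent K is the thickness-weighted harmonic mean.
Total thickness L = 9.58 + 6.19 + 2.31 + 2.36 = 20.44 m.
Σ(b_i/K_i) = 9.58/0.00160 + 6.19/2470 + 2.31/7.65 + 2.36/8.21 = 5988 d.
K_eq = L / Σ(b_i/K_i) = 20.44 / 5988 = 0.003413 m/day.
Q = K_eq · A · (Δh/L) = 0.003413 × 1840 × (10.6/20.44) = 3.257 m³/day.

3.26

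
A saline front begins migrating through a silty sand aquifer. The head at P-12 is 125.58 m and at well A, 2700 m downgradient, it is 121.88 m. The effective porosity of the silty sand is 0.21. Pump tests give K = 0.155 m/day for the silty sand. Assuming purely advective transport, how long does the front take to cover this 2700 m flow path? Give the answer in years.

Hydraulic gradient i = (125.58 − 121.88) / 2700 = 3.7 / 2700 = 0.001370.
Darcy flux q = K · i = 0.1550 × 0.001370 = 0.0002124 m/day.
Seepage velocity v = q / n_e = 0.0002124 / 0.21 = 0.001011 m/day.
Travel time t = L / v = 2700 / 0.001011 = 2.669e+06 days = 7308 years.

7310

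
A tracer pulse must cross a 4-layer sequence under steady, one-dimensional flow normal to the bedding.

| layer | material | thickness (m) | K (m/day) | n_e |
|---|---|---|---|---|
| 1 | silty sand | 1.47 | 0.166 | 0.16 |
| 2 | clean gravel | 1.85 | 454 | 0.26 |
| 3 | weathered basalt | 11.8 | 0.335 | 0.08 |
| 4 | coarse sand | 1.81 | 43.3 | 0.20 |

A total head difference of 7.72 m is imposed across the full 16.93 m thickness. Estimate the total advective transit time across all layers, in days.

With flow normal to the layers, continuity requires the same specific discharge q through every layer.
Σ(b_i/K_i) = 1.47/0.166 + 1.85/454 + 11.8/0.335 + 1.81/43.3 = 44.13 d.
q = Δh / Σ(b_i/K_i) = 7.72 / 44.13 = 0.1750 m/day.
In each layer the seepage velocity is v_i = q/n_i, so the layer transit time is t_i = b_i·n_i / q:
  layer 1 (silty sand): t_1 = 1.47 × 0.16 / 0.1750 = 1.344 d
  layer 2 (clean gravel): t_2 = 1.85 × 0.26 / 0.1750 = 2.749 d
  layer 3 (weathered basalt): t_3 = 11.8 × 0.08 / 0.1750 = 5.396 d
  layer 4 (coarse sand): t_4 = 1.81 × 0.20 / 0.1750 = 2.069 d
Total t = Σ t_i = 11.56 days.

11.6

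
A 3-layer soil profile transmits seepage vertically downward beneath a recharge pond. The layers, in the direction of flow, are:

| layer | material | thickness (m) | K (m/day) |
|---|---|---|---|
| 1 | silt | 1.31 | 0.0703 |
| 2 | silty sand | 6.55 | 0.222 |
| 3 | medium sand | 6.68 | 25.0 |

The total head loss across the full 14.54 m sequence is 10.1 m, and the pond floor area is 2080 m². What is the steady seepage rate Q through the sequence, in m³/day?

434

Flow is perpendicular to layering, so the layers act in series and the equivalent K is the thickness-weighted harmonic mean.
Total thickness L = 1.31 + 6.55 + 6.68 = 14.54 m.
Σ(b_i/K_i) = 1.31/0.0703 + 6.55/0.222 + 6.68/25.0 = 48.41 d.
K_eq = L / Σ(b_i/K_i) = 14.54 / 48.41 = 0.3004 m/day.
Q = K_eq · A · (Δh/L) = 0.3004 × 2080 × (10.1/14.54) = 434.0 m³/day.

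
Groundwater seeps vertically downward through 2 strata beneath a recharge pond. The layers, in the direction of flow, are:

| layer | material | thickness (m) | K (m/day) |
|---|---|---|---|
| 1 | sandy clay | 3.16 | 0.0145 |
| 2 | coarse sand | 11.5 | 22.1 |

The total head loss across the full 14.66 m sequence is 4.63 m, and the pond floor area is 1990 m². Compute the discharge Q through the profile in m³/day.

42.2

Flow is perpendicular to layering, so the layers act in series and the equivalent K is the thickness-weighted harmonic mean.
Total thickness L = 3.16 + 11.5 = 14.66 m.
Σ(b_i/K_i) = 3.16/0.0145 + 11.5/22.1 = 218.5 d.
K_eq = L / Σ(b_i/K_i) = 14.66 / 218.5 = 0.06711 m/day.
Q = K_eq · A · (Δh/L) = 0.06711 × 1990 × (4.63/14.66) = 42.18 m³/day.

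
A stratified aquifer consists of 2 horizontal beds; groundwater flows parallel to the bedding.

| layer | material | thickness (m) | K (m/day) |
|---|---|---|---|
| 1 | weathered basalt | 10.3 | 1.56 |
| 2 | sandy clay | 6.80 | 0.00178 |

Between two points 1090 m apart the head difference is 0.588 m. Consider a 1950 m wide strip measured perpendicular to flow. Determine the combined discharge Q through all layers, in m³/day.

16.9

Flow is parallel to layering, so each bed carries its own Darcy discharge and the transmissivities add.
Σ(K_i·b_i) = 1.56×10.3 + 0.00178×6.80 = 16.08 m²/day.
Hydraulic gradient i = Δh / L = 0.588 / 1090 = 0.0005394.
Q = Σ(K_i·b_i) · W · i = 16.08 × 1950 × 0.0005394 = 16.92 m³/day.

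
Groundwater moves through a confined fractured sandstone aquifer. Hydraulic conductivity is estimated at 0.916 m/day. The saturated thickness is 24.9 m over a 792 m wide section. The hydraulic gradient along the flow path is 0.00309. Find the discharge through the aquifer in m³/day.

Cross-sectional area A = 792 × 24.9 = 19721 m².
Hydraulic gradient i = 0.00309.
Darcy's law: Q = K · A · i = 0.9160 × 19721 × 0.003090 = 55.82 m³/day.

55.8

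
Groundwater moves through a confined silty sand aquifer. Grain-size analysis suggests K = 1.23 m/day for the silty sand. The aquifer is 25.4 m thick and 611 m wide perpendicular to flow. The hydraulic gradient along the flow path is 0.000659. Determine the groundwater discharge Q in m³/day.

12.6

Cross-sectional area A = 611 × 25.4 = 15519 m².
Hydraulic gradient i = 0.000659.
Darcy's law: Q = K · A · i = 1.230 × 15519 × 0.0006590 = 12.58 m³/day.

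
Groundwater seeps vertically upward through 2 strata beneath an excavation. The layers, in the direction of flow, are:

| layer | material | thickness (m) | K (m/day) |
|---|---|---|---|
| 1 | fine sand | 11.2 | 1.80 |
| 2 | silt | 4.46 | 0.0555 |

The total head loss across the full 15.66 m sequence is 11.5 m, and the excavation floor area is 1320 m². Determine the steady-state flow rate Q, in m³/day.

175

Flow is perpendicular to layering, so the layers act in series and the equivalent K is the thickness-weighted harmonic mean.
Total thickness L = 11.2 + 4.46 = 15.66 m.
Σ(b_i/K_i) = 11.2/1.80 + 4.46/0.0555 = 86.58 d.
K_eq = L / Σ(b_i/K_i) = 15.66 / 86.58 = 0.1809 m/day.
Q = K_eq · A · (Δh/L) = 0.1809 × 1320 × (11.5/15.66) = 175.3 m³/day.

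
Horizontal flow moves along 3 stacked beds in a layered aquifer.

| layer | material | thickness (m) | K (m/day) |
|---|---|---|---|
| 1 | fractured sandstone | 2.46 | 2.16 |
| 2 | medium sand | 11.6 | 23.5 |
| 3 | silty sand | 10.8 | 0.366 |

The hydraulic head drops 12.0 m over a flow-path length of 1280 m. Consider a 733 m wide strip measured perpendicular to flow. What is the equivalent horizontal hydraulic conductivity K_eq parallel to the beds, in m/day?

11.3

Flow is parallel to layering, so each bed carries its own Darcy discharge and the transmissivities add.
Σ(K_i·b_i) = 2.16×2.46 + 23.5×11.6 + 0.366×10.8 = 281.9 m²/day.
Total thickness b = 24.86 m, so K_eq = Σ(K_i·b_i)/b = 11.34 m/day.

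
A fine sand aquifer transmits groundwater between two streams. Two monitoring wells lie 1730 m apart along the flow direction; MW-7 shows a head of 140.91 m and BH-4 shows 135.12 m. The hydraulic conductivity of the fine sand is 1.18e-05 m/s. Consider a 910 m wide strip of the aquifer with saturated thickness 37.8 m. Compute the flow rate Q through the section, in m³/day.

117

Convert K: 1.18e-05 m/s × 86400 = 1.020 m/day.
Cross-sectional area A = 910 × 37.8 = 34398 m².
Hydraulic gradient i = (140.91 − 135.12) / 1730 = 5.79 / 1730 = 0.003347.
Darcy's law: Q = K · A · i = 1.020 × 34398 × 0.003347 = 117.4 m³/day.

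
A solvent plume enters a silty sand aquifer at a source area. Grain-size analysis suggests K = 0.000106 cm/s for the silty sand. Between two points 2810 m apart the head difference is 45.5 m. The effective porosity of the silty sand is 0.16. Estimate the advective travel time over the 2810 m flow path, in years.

830

Convert K: 0.000106 cm/s × 864 = 0.09158 m/day.
Hydraulic gradient i = Δh / L = 45.5 / 2810 = 0.01619.
Darcy flux q = K · i = 0.09158 × 0.01619 = 0.001483 m/day.
Seepage velocity v = q / n_e = 0.001483 / 0.16 = 0.009268 m/day.
Travel time t = L / v = 2810 / 0.009268 = 3.032e+05 days = 830.1 years.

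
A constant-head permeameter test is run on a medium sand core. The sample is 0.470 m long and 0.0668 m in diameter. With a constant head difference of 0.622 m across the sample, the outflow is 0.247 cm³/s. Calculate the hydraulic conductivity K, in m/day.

Cross-sectional area A = π·(d/2)² = π × (0.0668/2)² = 0.003505 m².
Convert discharge: 0.247 cm³/s = 2.470e-07 m³/s.
Darcy's law rearranged: K = Q·L / (A·Δh) = 2.470e-07 × 0.470 / (0.003505 × 0.622) = 5.326e-05 m/s = 4.601 m/day.

4.60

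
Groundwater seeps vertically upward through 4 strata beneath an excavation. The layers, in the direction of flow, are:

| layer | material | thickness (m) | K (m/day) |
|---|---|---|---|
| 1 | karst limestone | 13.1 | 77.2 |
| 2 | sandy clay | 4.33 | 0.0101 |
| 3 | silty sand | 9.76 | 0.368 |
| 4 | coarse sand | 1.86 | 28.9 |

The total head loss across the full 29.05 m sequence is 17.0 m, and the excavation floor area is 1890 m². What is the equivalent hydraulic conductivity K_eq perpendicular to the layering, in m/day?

0.0638

Flow is perpendicular to layering, so the layers act in series and the equivalent K is the thickness-weighted harmonic mean.
Total thickness L = 13.1 + 4.33 + 9.76 + 1.86 = 29.05 m.
Σ(b_i/K_i) = 13.1/77.2 + 4.33/0.0101 + 9.76/0.368 + 1.86/28.9 = 455.5 d.
K_eq = L / Σ(b_i/K_i) = 29.05 / 455.5 = 0.06378 m/day.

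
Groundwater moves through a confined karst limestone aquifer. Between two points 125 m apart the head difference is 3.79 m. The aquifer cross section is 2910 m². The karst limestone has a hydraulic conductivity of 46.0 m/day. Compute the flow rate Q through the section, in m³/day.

4060

Hydraulic gradient i = Δh / L = 3.79 / 125 = 0.03032.
Darcy's law: Q = K · A · i = 46.00 × 2910 × 0.03032 = 4059 m³/day.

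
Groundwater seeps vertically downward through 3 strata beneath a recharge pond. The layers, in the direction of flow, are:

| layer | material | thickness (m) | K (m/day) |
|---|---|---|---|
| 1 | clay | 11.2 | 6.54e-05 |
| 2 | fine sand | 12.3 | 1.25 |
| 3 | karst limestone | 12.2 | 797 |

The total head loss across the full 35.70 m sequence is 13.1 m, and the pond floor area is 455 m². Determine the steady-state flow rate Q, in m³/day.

0.0348

Flow is perpendicular to layering, so the layers act in series and the equivalent K is the thickness-weighted harmonic mean.
Total thickness L = 11.2 + 12.3 + 12.2 = 35.70 m.
Σ(b_i/K_i) = 11.2/6.54e-05 + 12.3/1.25 + 12.2/797 = 1.713e+05 d.
K_eq = L / Σ(b_i/K_i) = 35.70 / 1.713e+05 = 0.0002085 m/day.
Q = K_eq · A · (Δh/L) = 0.0002085 × 455 × (13.1/35.70) = 0.03480 m³/day.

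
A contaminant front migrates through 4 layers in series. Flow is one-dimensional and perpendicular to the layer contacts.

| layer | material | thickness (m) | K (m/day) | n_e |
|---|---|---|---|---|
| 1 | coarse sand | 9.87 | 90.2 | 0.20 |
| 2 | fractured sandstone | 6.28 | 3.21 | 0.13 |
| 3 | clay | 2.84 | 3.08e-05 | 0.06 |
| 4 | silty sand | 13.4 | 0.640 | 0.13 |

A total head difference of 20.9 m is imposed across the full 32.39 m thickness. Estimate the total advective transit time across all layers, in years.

56.8

With flow normal to the layers, continuity requires the same specific discharge q through every layer.
Σ(b_i/K_i) = 9.87/90.2 + 6.28/3.21 + 2.84/3.08e-05 + 13.4/0.640 = 92231 d.
q = Δh / Σ(b_i/K_i) = 20.9 / 92231 = 0.0002266 m/day.
In each layer the seepage velocity is v_i = q/n_i, so the layer transit time is t_i = b_i·n_i / q:
  layer 1 (coarse sand): t_1 = 9.87 × 0.20 / 0.0002266 = 8711 d
  layer 2 (fractured sandstone): t_2 = 6.28 × 0.13 / 0.0002266 = 3603 d
  layer 3 (clay): t_3 = 2.84 × 0.06 / 0.0002266 = 752.0 d
  layer 4 (silty sand): t_4 = 13.4 × 0.13 / 0.0002266 = 7687 d
Total t = Σ t_i = 20753 days = 56.82 years.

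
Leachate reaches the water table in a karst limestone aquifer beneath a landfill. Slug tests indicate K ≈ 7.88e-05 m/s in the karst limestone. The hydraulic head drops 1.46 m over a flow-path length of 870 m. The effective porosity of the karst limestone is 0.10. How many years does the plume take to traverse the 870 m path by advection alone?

20.8

Convert K: 7.88e-05 m/s × 86400 = 6.808 m/day.
Hydraulic gradient i = Δh / L = 1.46 / 870 = 0.001678.
Darcy flux q = K · i = 6.808 × 0.001678 = 0.01143 m/day.
Seepage velocity v = q / n_e = 0.01143 / 0.10 = 0.1143 m/day.
Travel time t = L / v = 870 / 0.1143 = 7615 days = 20.85 years.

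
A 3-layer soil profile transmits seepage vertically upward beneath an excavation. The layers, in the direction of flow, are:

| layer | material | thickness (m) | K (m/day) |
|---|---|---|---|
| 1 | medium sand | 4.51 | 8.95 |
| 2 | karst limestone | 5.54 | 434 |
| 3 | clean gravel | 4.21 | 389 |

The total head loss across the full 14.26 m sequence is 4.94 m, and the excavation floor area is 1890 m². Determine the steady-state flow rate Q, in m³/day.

Flow is perpendicular to layering, so the layers act in series and the equivalent K is the thickness-weighted harmonic mean.
Total thickness L = 4.51 + 5.54 + 4.21 = 14.26 m.
Σ(b_i/K_i) = 4.51/8.95 + 5.54/434 + 4.21/389 = 0.5275 d.
K_eq = L / Σ(b_i/K_i) = 14.26 / 0.5275 = 27.03 m/day.
Q = K_eq · A · (Δh/L) = 27.03 × 1890 × (4.94/14.26) = 17700 m³/day.

17700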